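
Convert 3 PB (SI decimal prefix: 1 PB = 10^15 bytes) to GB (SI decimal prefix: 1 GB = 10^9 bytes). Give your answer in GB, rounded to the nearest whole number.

3 PB × 1,000,000,000,000,000 bytes/PB = 3,000,000,000,000,000 bytes
1 GB = 10^9 bytes = 1,000,000,000 bytes
3,000,000,000,000,000 / 1,000,000,000 = 3,000,000 GB

3,000,000 GB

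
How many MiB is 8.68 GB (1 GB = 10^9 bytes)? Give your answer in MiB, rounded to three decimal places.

8.68 GB = 8.68 × 10^9 bytes = 8,680,000,000 bytes
1 MiB = 1,048,576 bytes
8,680,000,000 / 1,048,576 = 8,277.893 MiB

8,277.893 MiB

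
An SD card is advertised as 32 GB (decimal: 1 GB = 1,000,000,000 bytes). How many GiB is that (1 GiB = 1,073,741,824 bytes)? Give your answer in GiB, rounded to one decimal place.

29.8 GiB

32 GB = 32 × 10^9 bytes = 32,000,000,000 bytes
1 GiB = 2^30 bytes = 1,073,741,824 bytes
32,000,000,000 / 1,073,741,824 = 29.8 GiB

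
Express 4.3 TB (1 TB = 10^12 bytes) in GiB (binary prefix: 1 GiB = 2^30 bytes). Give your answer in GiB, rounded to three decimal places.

4,004.687 GiB

4.3 TB = 4.3 × 10^12 bytes = 4,300,000,000,000 bytes
1 GiB = 1,073,741,824 bytes
4,300,000,000,000 / 1,073,741,824 = 4,004.687 GiB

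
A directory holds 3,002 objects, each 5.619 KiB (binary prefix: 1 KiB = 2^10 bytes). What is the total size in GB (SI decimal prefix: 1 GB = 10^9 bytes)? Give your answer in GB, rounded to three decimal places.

0.017 GB

Total = 3,002 × 5.619 KiB = 16868.238 KiB
= 16868.238 × 1,024 bytes = 17,273,075.712 bytes
1 GB = 1,000,000,000 bytes
17,273,075.712 / 1,000,000,000 = 0.017 GB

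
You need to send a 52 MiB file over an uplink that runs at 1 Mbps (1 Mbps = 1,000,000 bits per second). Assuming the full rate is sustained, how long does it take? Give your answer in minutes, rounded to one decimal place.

52 MiB = 54,525,952 bytes = 436,207,616 bits
1 Mbps = 1,000,000 bits/s
time = 436,207,616 / 1,000,000 = 436.21 s
436.21 s / 60 = 7.3 minutes

7.3 minutes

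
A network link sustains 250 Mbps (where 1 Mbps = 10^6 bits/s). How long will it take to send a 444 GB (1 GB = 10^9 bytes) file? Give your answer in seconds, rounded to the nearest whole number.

14,208 seconds

444 GB = 444,000,000,000 bytes = 3,552,000,000,000 bits
250 Mbps = 250,000,000 bits/s
time = 3,552,000,000,000 / 250,000,000 = 14,208 s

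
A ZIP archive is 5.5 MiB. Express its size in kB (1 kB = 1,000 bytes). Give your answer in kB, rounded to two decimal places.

5.5 MiB = 5.5 × 2^20 bytes = 5,767,168 bytes
1 kB = 10^3 bytes = 1,000 bytes
5,767,168 / 1,000 = 5,767.17 kB

5,767.17 kB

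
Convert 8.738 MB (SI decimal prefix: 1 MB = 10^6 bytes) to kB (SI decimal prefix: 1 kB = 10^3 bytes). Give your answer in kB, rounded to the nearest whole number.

8.738 MB = 8.738 × 10^6 bytes = 8,738,000 bytes
1 kB = 1,000 bytes
8,738,000 / 1,000 = 8,738 kB

8,738 kB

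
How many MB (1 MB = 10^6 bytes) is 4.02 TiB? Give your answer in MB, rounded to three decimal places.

4.02 TiB × 1,099,511,627,776 bytes/TiB = 4,420,036,743,659.52 bytes
1 MB = 1,000,000 bytes
4,420,036,743,659.52 / 1,000,000 = 4,420,036.744 MB

4,420,036.744 MB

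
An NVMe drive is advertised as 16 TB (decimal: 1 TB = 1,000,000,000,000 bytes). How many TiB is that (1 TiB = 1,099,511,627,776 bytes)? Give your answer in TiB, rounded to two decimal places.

14.55 TiB

16 TB = 16 × 10^12 bytes = 16,000,000,000,000 bytes
1 TiB = 1,099,511,627,776 bytes
16,000,000,000,000 / 1,099,511,627,776 = 14.55 TiB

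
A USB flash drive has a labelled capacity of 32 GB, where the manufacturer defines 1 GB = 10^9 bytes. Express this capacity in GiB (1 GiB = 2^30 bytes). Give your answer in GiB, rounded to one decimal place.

29.8 GiB

32 GB × 1,000,000,000 bytes/GB = 32,000,000,000 bytes
1 GiB = 1,073,741,824 bytes
32,000,000,000 / 1,073,741,824 = 29.8 GiB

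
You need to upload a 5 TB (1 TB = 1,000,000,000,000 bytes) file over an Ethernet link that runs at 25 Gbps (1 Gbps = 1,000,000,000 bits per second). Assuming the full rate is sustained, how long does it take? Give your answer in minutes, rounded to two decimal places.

5 TB = 5,000,000,000,000 bytes = 40,000,000,000,000 bits
25 Gbps = 25,000,000,000 bits/s
time = 40,000,000,000,000 / 25,000,000,000 = 1,600.000 s
1,600.000 s / 60 = 26.67 minutes

26.67 minutes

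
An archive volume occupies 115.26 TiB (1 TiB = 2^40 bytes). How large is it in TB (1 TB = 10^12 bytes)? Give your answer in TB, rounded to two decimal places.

115.26 TiB = 115.26 × 2^40 bytes = 126,729,710,217,461.76 bytes
1 TB = 1,000,000,000,000 bytes
126,729,710,217,461.76 / 1,000,000,000,000 = 126.73 TB

126.73 TB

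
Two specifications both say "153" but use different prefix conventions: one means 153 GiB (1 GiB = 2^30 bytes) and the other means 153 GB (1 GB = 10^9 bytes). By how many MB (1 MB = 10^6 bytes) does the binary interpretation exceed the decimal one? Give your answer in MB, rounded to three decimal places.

153 GiB = 153 × 1,073,741,824 = 164,282,499,072 bytes
153 GB = 153 × 1,000,000,000 = 153,000,000,000 bytes
difference = 11,282,499,072 bytes
11,282,499,072 / 1,000,000 = 11,282.499 MB

11,282.499 MB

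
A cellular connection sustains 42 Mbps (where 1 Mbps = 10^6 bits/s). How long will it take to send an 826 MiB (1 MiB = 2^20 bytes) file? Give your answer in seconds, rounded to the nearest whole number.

165 seconds

826 MiB = 866,123,776 bytes = 6,928,990,208 bits
42 Mbps = 42,000,000 bits/s
time = 6,928,990,208 / 42,000,000 = 165 s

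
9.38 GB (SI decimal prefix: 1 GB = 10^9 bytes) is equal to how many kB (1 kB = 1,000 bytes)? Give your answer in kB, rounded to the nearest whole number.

9,380,000 kB

9.38 GB × 1,000,000,000 bytes/GB = 9,380,000,000 bytes
1 kB = 1,000 bytes
9,380,000,000 / 1,000 = 9,380,000 kB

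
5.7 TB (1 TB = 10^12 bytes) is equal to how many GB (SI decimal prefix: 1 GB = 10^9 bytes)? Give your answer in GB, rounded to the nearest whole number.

5,700 GB

5.7 TB = 5.7 × 10^12 bytes = 5,700,000,000,000 bytes
1 GB = 1,000,000,000 bytes
5,700,000,000,000 / 1,000,000,000 = 5,700 GB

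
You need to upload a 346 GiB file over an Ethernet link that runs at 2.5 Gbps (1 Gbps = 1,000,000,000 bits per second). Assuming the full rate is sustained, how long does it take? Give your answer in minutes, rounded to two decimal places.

19.81 minutes

346 GiB = 371,514,671,104 bytes = 2,972,117,368,832 bits
2.5 Gbps = 2,500,000,000 bits/s
time = 2,972,117,368,832 / 2,500,000,000 = 1,188.847 s
1,188.847 s / 60 = 19.81 minutes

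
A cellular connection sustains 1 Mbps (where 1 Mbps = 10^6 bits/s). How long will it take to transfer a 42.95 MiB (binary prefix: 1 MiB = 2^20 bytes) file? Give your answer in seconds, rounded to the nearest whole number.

42.95 MiB = 45,036,339.2 bytes = 360,290,713.6 bits
1 Mbps = 1,000,000 bits/s
time = 360,290,713.6 / 1,000,000 = 360 s

360 seconds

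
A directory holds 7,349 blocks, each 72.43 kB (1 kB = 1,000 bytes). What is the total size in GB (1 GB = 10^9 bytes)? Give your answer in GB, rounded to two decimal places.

0.53 GB

Total = 7,349 × 72.43 kB = 532288.07 kB
= 532288.07 × 1,000 bytes = 532,288,070 bytes
1 GB = 1,000,000,000 bytes
532,288,070 / 1,000,000,000 = 0.53 GB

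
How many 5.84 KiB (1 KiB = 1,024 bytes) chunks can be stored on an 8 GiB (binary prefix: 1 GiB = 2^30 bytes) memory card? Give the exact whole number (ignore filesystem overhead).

1,436,405

Capacity: 8 GiB = 8,589,934,592 bytes
Per item: 5.84 KiB = 5,980.16 bytes
⌊8,589,934,592 / 5,980.16⌋ = 1,436,405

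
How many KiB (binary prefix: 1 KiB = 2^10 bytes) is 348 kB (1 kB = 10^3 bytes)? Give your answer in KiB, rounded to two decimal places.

339.84 KiB

348 kB = 348 × 10^3 bytes = 348,000 bytes
1 KiB = 2^10 bytes = 1,024 bytes
348,000 / 1,024 = 339.84 KiB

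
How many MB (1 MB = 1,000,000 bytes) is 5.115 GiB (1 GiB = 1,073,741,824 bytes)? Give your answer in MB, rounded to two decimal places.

5,492.19 MB

5.115 GiB = 5.115 × 2^30 bytes = 5,492,189,429.76 bytes
1 MB = 10^6 bytes = 1,000,000 bytes
5,492,189,429.76 / 1,000,000 = 5,492.19 MB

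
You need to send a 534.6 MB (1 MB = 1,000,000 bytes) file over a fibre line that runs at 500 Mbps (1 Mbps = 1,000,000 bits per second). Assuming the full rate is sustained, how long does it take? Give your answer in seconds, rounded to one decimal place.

8.6 seconds

534.6 MB = 534,600,000 bytes = 4,276,800,000 bits
500 Mbps = 500,000,000 bits/s
time = 4,276,800,000 / 500,000,000 = 8.6 s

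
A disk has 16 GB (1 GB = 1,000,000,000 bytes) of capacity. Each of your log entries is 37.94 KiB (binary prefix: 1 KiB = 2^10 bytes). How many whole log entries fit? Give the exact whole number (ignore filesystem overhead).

411,834

Capacity: 16 GB = 16,000,000,000 bytes
Per item: 37.94 KiB = 38,850.56 bytes
⌊16,000,000,000 / 38,850.56⌋ = 411,834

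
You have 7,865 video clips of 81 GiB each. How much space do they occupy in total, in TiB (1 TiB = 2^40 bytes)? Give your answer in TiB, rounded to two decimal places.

622.13 TiB

Total = 7,865 × 81 GiB = 637,065 GiB
= 637,065 × 1,073,741,824 bytes = 684,043,335,106,560 bytes
1 TiB = 1,099,511,627,776 bytes
684,043,335,106,560 / 1,099,511,627,776 = 622.13 TiB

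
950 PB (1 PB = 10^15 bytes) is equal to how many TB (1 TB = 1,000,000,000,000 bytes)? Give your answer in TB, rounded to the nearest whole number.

950 PB = 950 × 10^15 bytes = 950,000,000,000,000,000 bytes
1 TB = 10^12 bytes = 1,000,000,000,000 bytes
950,000,000,000,000,000 / 1,000,000,000,000 = 950,000 TB

950,000 TB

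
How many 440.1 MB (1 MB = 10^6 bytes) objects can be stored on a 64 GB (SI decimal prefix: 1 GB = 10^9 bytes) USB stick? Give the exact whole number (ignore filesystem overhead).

Capacity: 64 GB = 64,000,000,000 bytes
Per item: 440.1 MB = 440,100,000 bytes
⌊64,000,000,000 / 440,100,000⌋ = 145

145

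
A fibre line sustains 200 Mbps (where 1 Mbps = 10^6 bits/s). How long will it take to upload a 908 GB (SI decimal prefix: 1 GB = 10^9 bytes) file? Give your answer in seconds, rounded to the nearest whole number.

36,320 seconds

908 GB = 908,000,000,000 bytes = 7,264,000,000,000 bits
200 Mbps = 200,000,000 bits/s
time = 7,264,000,000,000 / 200,000,000 = 36,320 s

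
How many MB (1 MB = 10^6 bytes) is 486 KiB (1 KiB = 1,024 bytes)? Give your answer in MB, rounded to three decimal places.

486 KiB × 1,024 bytes/KiB = 497,664 bytes
1 MB = 10^6 bytes = 1,000,000 bytes
497,664 / 1,000,000 = 0.498 MB

0.498 MB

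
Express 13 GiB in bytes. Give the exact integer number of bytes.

13,958,643,712 bytes

13 × 1,073,741,824 = 13,958,643,712 bytes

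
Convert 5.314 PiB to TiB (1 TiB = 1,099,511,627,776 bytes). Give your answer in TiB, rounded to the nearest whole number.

5.314 PiB × 1,125,899,906,842,624 bytes/PiB = 5,983,032,104,961,703.936 bytes
1 TiB = 1,099,511,627,776 bytes
5,983,032,104,961,703.936 / 1,099,511,627,776 = 5,442 TiB

5,442 TiB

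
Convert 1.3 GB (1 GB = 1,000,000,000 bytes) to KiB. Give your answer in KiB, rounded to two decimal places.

1,269,531.25 KiB

1.3 GB × 1,000,000,000 bytes/GB = 1,300,000,000 bytes
1 KiB = 2^10 bytes = 1,024 bytes
1,300,000,000 / 1,024 = 1,269,531.25 KiB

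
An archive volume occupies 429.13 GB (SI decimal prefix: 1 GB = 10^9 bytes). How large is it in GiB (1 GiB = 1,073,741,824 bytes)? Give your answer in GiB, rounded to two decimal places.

429.13 GB = 429.13 × 10^9 bytes = 429,130,000,000 bytes
1 GiB = 1,073,741,824 bytes
429,130,000,000 / 1,073,741,824 = 399.66 GiB

399.66 GiB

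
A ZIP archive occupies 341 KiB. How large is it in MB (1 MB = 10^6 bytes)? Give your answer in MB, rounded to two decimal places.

341 KiB = 341 × 2^10 bytes = 349,184 bytes
1 MB = 1,000,000 bytes
349,184 / 1,000,000 = 0.35 MB

0.35 MB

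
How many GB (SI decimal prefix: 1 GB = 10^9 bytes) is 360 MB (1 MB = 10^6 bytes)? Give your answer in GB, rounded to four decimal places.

360 MB = 360 × 10^6 bytes = 360,000,000 bytes
1 GB = 1,000,000,000 bytes
360,000,000 / 1,000,000,000 = 0.3600 GB

0.3600 GB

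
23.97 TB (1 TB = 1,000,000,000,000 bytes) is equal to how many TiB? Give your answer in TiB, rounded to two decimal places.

21.80 TiB

23.97 TB × 1,000,000,000,000 bytes/TB = 23,970,000,000,000 bytes
1 TiB = 1,099,511,627,776 bytes
23,970,000,000,000 / 1,099,511,627,776 = 21.80 TiB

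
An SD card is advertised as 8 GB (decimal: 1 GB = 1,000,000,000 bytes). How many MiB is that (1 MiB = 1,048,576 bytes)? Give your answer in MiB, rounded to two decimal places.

7,629.39 MiB

8 GB = 8 × 10^9 bytes = 8,000,000,000 bytes
1 MiB = 2^20 bytes = 1,048,576 bytes
8,000,000,000 / 1,048,576 = 7,629.39 MiB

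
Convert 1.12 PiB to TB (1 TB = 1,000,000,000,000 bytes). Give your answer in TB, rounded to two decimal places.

1.12 PiB × 1,125,899,906,842,624 bytes/PiB = 1,261,007,895,663,738.88 bytes
1 TB = 10^12 bytes = 1,000,000,000,000 bytes
1,261,007,895,663,738.88 / 1,000,000,000,000 = 1,261.01 TB

1,261.01 TB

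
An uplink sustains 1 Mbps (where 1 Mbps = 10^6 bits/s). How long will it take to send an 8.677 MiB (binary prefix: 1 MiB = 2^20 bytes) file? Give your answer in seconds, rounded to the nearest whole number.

8.677 MiB = 9,098,493.952 bytes = 72,787,951.616 bits
1 Mbps = 1,000,000 bits/s
time = 72,787,951.616 / 1,000,000 = 73 s

73 seconds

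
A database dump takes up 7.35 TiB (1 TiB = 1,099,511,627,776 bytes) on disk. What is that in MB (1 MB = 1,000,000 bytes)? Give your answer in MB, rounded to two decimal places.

7.35 TiB = 7.35 × 2^40 bytes = 8,081,410,464,153.6 bytes
1 MB = 1,000,000 bytes
8,081,410,464,153.6 / 1,000,000 = 8,081,410.46 MB

8,081,410.46 MB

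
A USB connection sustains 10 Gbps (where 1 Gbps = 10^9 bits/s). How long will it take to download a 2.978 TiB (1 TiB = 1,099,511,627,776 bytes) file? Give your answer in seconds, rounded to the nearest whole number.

2.978 TiB = 3,274,345,627,516.928 bytes = 26,194,765,020,135.424 bits
10 Gbps = 10,000,000,000 bits/s
time = 26,194,765,020,135.424 / 10,000,000,000 = 2,619 s

2,619 seconds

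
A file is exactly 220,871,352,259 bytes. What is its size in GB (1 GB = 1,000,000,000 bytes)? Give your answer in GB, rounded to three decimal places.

220.871 GB

220,871,352,259 bytes given.
1 GB = 10^9 bytes = 1,000,000,000 bytes
220,871,352,259 / 1,000,000,000 = 220.871 GB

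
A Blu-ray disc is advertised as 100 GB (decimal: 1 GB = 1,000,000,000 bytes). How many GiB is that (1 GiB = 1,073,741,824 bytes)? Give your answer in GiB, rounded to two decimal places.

93.13 GiB

100 GB = 100 × 10^9 bytes = 100,000,000,000 bytes
1 GiB = 2^30 bytes = 1,073,741,824 bytes
100,000,000,000 / 1,073,741,824 = 93.13 GiB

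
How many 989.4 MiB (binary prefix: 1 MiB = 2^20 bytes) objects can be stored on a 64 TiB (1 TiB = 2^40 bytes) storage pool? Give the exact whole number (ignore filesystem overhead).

67,827

Capacity: 64 TiB = 70,368,744,177,664 bytes
Per item: 989.4 MiB = 1,037,461,094.4 bytes
⌊70,368,744,177,664 / 1,037,461,094.4⌋ = 67,827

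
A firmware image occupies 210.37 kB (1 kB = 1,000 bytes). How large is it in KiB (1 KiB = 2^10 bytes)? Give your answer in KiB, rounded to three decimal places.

210.37 kB = 210.37 × 10^3 bytes = 210,370 bytes
1 KiB = 1,024 bytes
210,370 / 1,024 = 205.439 KiB

205.439 KiB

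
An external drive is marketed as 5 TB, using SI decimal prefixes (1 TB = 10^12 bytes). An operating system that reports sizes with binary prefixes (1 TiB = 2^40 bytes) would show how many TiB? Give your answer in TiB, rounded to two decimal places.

5 TB = 5 × 10^12 bytes = 5,000,000,000,000 bytes
1 TiB = 1,099,511,627,776 bytes
5,000,000,000,000 / 1,099,511,627,776 = 4.55 TiB

4.55 TiB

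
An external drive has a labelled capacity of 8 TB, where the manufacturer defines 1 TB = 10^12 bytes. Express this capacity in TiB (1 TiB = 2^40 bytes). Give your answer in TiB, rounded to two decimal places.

8 TB = 8 × 10^12 bytes = 8,000,000,000,000 bytes
1 TiB = 1,099,511,627,776 bytes
8,000,000,000,000 / 1,099,511,627,776 = 7.28 TiB

7.28 TiB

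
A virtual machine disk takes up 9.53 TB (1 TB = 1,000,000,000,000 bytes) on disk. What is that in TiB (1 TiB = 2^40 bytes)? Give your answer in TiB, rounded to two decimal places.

8.67 TiB

9.53 TB = 9.53 × 10^12 bytes = 9,530,000,000,000 bytes
1 TiB = 2^40 bytes = 1,099,511,627,776 bytes
9,530,000,000,000 / 1,099,511,627,776 = 8.67 TiB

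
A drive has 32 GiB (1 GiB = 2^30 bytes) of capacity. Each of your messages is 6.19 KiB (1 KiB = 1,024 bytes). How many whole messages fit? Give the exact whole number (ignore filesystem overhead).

Capacity: 32 GiB = 34,359,738,368 bytes
Per item: 6.19 KiB = 6,338.56 bytes
⌊34,359,738,368 / 6,338.56⌋ = 5,420,748

5,420,748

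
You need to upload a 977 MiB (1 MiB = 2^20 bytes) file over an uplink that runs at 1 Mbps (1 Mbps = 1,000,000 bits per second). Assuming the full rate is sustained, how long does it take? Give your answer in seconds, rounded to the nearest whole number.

8,196 seconds

977 MiB = 1,024,458,752 bytes = 8,195,670,016 bits
1 Mbps = 1,000,000 bits/s
time = 8,195,670,016 / 1,000,000 = 8,196 s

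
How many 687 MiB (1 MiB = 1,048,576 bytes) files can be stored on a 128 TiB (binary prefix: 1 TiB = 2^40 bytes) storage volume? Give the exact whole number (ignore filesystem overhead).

Capacity: 128 TiB = 140,737,488,355,328 bytes
Per item: 687 MiB = 720,371,712 bytes
⌊140,737,488,355,328 / 720,371,712⌋ = 195,367

195,367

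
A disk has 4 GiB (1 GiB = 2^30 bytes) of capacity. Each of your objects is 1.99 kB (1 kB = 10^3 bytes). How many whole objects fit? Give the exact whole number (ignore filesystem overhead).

2,158,275

Capacity: 4 GiB = 4,294,967,296 bytes
Per item: 1.99 kB = 1,990 bytes
⌊4,294,967,296 / 1,990⌋ = 2,158,275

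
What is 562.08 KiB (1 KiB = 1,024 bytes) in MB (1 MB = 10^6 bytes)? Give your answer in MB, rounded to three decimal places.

0.576 MB

562.08 KiB = 562.08 × 2^10 bytes = 575,569.92 bytes
1 MB = 10^6 bytes = 1,000,000 bytes
575,569.92 / 1,000,000 = 0.576 MB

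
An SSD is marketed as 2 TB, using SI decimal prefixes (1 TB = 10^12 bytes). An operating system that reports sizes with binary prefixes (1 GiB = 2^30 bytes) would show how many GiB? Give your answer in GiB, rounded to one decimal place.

1,862.6 GiB

2 TB = 2 × 10^12 bytes = 2,000,000,000,000 bytes
1 GiB = 2^30 bytes = 1,073,741,824 bytes
2,000,000,000,000 / 1,073,741,824 = 1,862.6 GiB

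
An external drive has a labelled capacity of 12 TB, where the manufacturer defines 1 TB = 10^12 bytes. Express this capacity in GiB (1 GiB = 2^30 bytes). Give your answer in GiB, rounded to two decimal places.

11,175.87 GiB

12 TB = 12 × 10^12 bytes = 12,000,000,000,000 bytes
1 GiB = 1,073,741,824 bytes
12,000,000,000,000 / 1,073,741,824 = 11,175.87 GiB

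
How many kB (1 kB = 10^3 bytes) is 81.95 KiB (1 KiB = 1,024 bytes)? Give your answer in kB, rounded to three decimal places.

81.95 KiB = 81.95 × 2^10 bytes = 83,916.8 bytes
1 kB = 10^3 bytes = 1,000 bytes
83,916.8 / 1,000 = 83.917 kB

83.917 kB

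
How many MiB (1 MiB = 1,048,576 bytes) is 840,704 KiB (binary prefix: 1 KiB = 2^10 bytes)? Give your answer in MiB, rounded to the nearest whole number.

821 MiB

840,704 KiB = 840,704 × 2^10 bytes = 860,880,896 bytes
1 MiB = 1,048,576 bytes
860,880,896 / 1,048,576 = 821 MiB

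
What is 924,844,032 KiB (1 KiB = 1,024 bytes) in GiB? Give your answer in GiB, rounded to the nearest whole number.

882 GiB

924,844,032 KiB × 1,024 bytes/KiB = 947,040,288,768 bytes
1 GiB = 1,073,741,824 bytes
947,040,288,768 / 1,073,741,824 = 882 GiB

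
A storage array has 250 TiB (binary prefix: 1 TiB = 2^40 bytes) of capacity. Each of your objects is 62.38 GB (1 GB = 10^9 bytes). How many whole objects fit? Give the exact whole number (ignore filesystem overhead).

4,406

Capacity: 250 TiB = 274,877,906,944,000 bytes
Per item: 62.38 GB = 62,380,000,000 bytes
⌊274,877,906,944,000 / 62,380,000,000⌋ = 4,406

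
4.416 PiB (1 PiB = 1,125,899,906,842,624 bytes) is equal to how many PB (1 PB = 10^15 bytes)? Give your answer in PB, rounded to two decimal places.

4.97 PB

4.416 PiB = 4.416 × 2^50 bytes = 4,971,973,988,617,027.584 bytes
1 PB = 1,000,000,000,000,000 bytes
4,971,973,988,617,027.584 / 1,000,000,000,000,000 = 4.97 PB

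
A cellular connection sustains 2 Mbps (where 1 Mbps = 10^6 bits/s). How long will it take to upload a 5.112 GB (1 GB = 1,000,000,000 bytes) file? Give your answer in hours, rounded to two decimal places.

5.112 GB = 5,112,000,000 bytes = 40,896,000,000 bits
2 Mbps = 2,000,000 bits/s
time = 40,896,000,000 / 2,000,000 = 20,448.0000 s
20,448.0000 s / 3600 = 5.68 hours

5.68 hours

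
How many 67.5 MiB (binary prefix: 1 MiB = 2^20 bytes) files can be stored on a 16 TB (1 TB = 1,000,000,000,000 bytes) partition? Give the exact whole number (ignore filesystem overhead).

226,056

Capacity: 16 TB = 16,000,000,000,000 bytes
Per item: 67.5 MiB = 70,778,880 bytes
⌊16,000,000,000,000 / 70,778,880⌋ = 226,056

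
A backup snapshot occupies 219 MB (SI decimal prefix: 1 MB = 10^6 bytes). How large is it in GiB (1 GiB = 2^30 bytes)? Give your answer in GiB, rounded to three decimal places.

0.204 GiB

219 MB = 219 × 10^6 bytes = 219,000,000 bytes
1 GiB = 1,073,741,824 bytes
219,000,000 / 1,073,741,824 = 0.204 GiB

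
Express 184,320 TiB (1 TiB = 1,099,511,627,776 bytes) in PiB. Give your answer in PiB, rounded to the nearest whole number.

180 PiB

184,320 TiB × 1,099,511,627,776 bytes/TiB = 202,661,983,231,672,320 bytes
1 PiB = 1,125,899,906,842,624 bytes
202,661,983,231,672,320 / 1,125,899,906,842,624 = 180 PiB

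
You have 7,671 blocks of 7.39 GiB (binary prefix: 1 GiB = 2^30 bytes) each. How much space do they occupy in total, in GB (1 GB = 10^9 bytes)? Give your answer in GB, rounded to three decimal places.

60,869.017 GB

Total = 7,671 × 7.39 GiB = 56688.69 GiB
= 56688.69 × 1,073,741,824 bytes = 60,869,017,400,770.56 bytes
1 GB = 1,000,000,000 bytes
60,869,017,400,770.56 / 1,000,000,000 = 60,869.017 GB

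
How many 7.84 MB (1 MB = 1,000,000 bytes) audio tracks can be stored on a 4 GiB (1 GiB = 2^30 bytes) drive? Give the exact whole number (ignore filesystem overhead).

Capacity: 4 GiB = 4,294,967,296 bytes
Per item: 7.84 MB = 7,840,000 bytes
⌊4,294,967,296 / 7,840,000⌋ = 547

547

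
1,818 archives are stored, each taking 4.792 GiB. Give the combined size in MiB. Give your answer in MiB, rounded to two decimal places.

Total = 1,818 × 4.792 GiB = 8711.856 GiB
= 8711.856 × 1,073,741,824 bytes = 9,354,284,151,865.344 bytes
1 MiB = 1,048,576 bytes
9,354,284,151,865.344 / 1,048,576 = 8,920,940.54 MiB

8,920,940.54 MiB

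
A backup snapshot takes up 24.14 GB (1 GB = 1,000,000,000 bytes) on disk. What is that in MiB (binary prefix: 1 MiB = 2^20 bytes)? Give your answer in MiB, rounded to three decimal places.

24.14 GB × 1,000,000,000 bytes/GB = 24,140,000,000 bytes
1 MiB = 1,048,576 bytes
24,140,000,000 / 1,048,576 = 23,021.698 MiB

23,021.698 MiB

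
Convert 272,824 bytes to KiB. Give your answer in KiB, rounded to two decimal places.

272,824 bytes given.
1 KiB = 1,024 bytes
272,824 / 1,024 = 266.43 KiB

266.43 KiB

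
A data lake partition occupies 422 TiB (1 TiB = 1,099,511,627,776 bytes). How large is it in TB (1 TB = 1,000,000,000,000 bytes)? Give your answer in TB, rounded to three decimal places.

422 TiB = 422 × 2^40 bytes = 463,993,906,921,472 bytes
1 TB = 1,000,000,000,000 bytes
463,993,906,921,472 / 1,000,000,000,000 = 463.994 TB

463.994 TB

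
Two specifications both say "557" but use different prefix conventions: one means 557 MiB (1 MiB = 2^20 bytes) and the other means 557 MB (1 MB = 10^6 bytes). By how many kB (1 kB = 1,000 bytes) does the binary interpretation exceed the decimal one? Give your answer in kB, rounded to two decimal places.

27,056.83 kB

557 MiB = 557 × 1,048,576 = 584,056,832 bytes
557 MB = 557 × 1,000,000 = 557,000,000 bytes
difference = 27,056,832 bytes
27,056,832 / 1,000 = 27,056.83 kB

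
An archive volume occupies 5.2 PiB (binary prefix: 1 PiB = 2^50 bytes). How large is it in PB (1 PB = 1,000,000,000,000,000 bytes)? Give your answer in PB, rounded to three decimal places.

5.855 PB

5.2 PiB × 1,125,899,906,842,624 bytes/PiB = 5,854,679,515,581,644.8 bytes
1 PB = 1,000,000,000,000,000 bytes
5,854,679,515,581,644.8 / 1,000,000,000,000,000 = 5.855 PB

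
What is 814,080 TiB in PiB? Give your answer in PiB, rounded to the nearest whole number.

814,080 TiB × 1,099,511,627,776 bytes/TiB = 895,090,425,939,886,080 bytes
1 PiB = 1,125,899,906,842,624 bytes
895,090,425,939,886,080 / 1,125,899,906,842,624 = 795 PiB

795 PiB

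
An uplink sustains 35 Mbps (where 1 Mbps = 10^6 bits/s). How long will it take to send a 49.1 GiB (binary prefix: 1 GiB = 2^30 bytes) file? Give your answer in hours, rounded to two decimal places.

49.1 GiB = 52,720,723,558.4 bytes = 421,765,788,467.2 bits
35 Mbps = 35,000,000 bits/s
time = 421,765,788,467.2 / 35,000,000 = 12,050.4511 s
12,050.4511 s / 3600 = 3.35 hours

3.35 hours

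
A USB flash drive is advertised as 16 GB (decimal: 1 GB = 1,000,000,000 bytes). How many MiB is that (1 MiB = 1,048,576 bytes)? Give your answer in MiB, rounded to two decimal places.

16 GB × 1,000,000,000 bytes/GB = 16,000,000,000 bytes
1 MiB = 2^20 bytes = 1,048,576 bytes
16,000,000,000 / 1,048,576 = 15,258.79 MiB

15,258.79 MiB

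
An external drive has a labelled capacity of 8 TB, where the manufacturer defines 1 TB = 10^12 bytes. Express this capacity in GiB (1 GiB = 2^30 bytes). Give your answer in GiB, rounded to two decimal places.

8 TB = 8 × 10^12 bytes = 8,000,000,000,000 bytes
1 GiB = 2^30 bytes = 1,073,741,824 bytes
8,000,000,000,000 / 1,073,741,824 = 7,450.58 GiB

7,450.58 GiB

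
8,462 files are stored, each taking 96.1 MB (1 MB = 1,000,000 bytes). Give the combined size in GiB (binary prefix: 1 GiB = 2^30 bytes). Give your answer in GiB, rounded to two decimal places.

757.35 GiB

Total = 8,462 × 96.1 MB = 813198.2 MB
= 813198.2 × 1,000,000 bytes = 813,198,200,000 bytes
1 GiB = 1,073,741,824 bytes
813,198,200,000 / 1,073,741,824 = 757.35 GiB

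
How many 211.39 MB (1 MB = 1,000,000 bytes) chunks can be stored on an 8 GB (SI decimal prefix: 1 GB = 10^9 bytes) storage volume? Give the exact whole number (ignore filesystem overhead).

Capacity: 8 GB = 8,000,000,000 bytes
Per item: 211.39 MB = 211,390,000 bytes
⌊8,000,000,000 / 211,390,000⌋ = 37

37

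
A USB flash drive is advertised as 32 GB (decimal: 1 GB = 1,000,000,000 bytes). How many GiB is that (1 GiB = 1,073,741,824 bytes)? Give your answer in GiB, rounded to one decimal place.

29.8 GiB

32 GB = 32 × 10^9 bytes = 32,000,000,000 bytes
1 GiB = 1,073,741,824 bytes
32,000,000,000 / 1,073,741,824 = 29.8 GiB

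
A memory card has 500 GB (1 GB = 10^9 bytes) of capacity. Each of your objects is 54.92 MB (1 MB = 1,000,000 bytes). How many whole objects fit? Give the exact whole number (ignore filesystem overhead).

9,104

Capacity: 500 GB = 500,000,000,000 bytes
Per item: 54.92 MB = 54,920,000 bytes
⌊500,000,000,000 / 54,920,000⌋ = 9,104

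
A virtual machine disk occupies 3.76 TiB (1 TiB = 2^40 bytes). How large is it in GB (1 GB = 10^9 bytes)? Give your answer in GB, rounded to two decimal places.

4,134.16 GB

3.76 TiB = 3.76 × 2^40 bytes = 4,134,163,720,437.76 bytes
1 GB = 10^9 bytes = 1,000,000,000 bytes
4,134,163,720,437.76 / 1,000,000,000 = 4,134.16 GB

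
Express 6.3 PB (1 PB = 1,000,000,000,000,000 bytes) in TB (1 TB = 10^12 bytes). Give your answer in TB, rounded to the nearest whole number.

6,300 TB

6.3 PB = 6.3 × 10^15 bytes = 6,300,000,000,000,000 bytes
1 TB = 1,000,000,000,000 bytes
6,300,000,000,000,000 / 1,000,000,000,000 = 6,300 TB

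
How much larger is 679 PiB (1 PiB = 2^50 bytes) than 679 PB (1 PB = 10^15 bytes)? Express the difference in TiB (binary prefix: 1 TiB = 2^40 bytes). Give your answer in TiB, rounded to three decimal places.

679 PiB = 679 × 1,125,899,906,842,624 = 764,486,036,746,141,696 bytes
679 PB = 679 × 1,000,000,000,000,000 = 679,000,000,000,000,000 bytes
difference = 85,486,036,746,141,696 bytes
85,486,036,746,141,696 / 1,099,511,627,776 = 77,749.097 TiB

77,749.097 TiB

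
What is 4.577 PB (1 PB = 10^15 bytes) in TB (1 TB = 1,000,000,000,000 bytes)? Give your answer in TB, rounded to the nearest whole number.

4.577 PB = 4.577 × 10^15 bytes = 4,577,000,000,000,000 bytes
1 TB = 10^12 bytes = 1,000,000,000,000 bytes
4,577,000,000,000,000 / 1,000,000,000,000 = 4,577 TB

4,577 TB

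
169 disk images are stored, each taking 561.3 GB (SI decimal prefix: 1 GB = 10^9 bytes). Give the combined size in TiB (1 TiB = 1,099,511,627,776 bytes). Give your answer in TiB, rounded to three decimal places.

Total = 169 × 561.3 GB = 94859.7 GB
= 94859.7 × 1,000,000,000 bytes = 94,859,700,000,000 bytes
1 TiB = 1,099,511,627,776 bytes
94,859,700,000,000 / 1,099,511,627,776 = 86.274 TiB

86.274 TiB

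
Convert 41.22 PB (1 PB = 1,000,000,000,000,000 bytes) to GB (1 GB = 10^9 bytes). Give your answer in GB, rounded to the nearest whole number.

41.22 PB = 41.22 × 10^15 bytes = 41,220,000,000,000,000 bytes
1 GB = 10^9 bytes = 1,000,000,000 bytes
41,220,000,000,000,000 / 1,000,000,000 = 41,220,000 GB

41,220,000 GB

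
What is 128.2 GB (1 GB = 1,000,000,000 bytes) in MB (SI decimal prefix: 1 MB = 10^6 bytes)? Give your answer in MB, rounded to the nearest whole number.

128,200 MB

128.2 GB = 128.2 × 10^9 bytes = 128,200,000,000 bytes
1 MB = 1,000,000 bytes
128,200,000,000 / 1,000,000 = 128,200 MB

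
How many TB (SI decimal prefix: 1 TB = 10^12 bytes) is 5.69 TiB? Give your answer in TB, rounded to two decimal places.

5.69 TiB = 5.69 × 2^40 bytes = 6,256,221,162,045.44 bytes
1 TB = 1,000,000,000,000 bytes
6,256,221,162,045.44 / 1,000,000,000,000 = 6.26 TB

6.26 TB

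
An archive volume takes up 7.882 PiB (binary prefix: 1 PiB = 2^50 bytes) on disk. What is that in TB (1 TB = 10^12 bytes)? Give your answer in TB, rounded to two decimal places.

8,874.34 TB

7.882 PiB × 1,125,899,906,842,624 bytes/PiB = 8,874,343,065,733,562.368 bytes
1 TB = 10^12 bytes = 1,000,000,000,000 bytes
8,874,343,065,733,562.368 / 1,000,000,000,000 = 8,874.34 TB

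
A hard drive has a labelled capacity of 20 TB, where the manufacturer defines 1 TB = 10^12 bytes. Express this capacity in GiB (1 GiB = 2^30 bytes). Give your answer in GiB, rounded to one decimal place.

20 TB × 1,000,000,000,000 bytes/TB = 20,000,000,000,000 bytes
1 GiB = 2^30 bytes = 1,073,741,824 bytes
20,000,000,000,000 / 1,073,741,824 = 18,626.5 GiB

18,626.5 GiB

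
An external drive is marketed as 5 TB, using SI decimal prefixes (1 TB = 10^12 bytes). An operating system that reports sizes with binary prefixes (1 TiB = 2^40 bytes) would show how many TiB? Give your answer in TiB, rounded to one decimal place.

5 TB = 5 × 10^12 bytes = 5,000,000,000,000 bytes
1 TiB = 2^40 bytes = 1,099,511,627,776 bytes
5,000,000,000,000 / 1,099,511,627,776 = 4.5 TiB

4.5 TiB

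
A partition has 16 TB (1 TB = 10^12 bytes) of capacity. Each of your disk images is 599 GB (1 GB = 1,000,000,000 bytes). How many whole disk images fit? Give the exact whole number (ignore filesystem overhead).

Capacity: 16 TB = 16,000,000,000,000 bytes
Per item: 599 GB = 599,000,000,000 bytes
⌊16,000,000,000,000 / 599,000,000,000⌋ = 26

26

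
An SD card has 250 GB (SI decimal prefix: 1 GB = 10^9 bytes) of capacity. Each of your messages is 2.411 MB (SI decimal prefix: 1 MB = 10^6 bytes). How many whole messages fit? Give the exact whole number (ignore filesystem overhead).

103,691

Capacity: 250 GB = 250,000,000,000 bytes
Per item: 2.411 MB = 2,411,000 bytes
⌊250,000,000,000 / 2,411,000⌋ = 103,691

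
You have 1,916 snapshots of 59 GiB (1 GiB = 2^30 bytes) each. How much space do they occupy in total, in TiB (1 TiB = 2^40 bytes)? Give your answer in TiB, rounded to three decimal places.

Total = 1,916 × 59 GiB = 113,044 GiB
= 113,044 × 1,073,741,824 bytes = 121,380,070,752,256 bytes
1 TiB = 1,099,511,627,776 bytes
121,380,070,752,256 / 1,099,511,627,776 = 110.395 TiB

110.395 TiB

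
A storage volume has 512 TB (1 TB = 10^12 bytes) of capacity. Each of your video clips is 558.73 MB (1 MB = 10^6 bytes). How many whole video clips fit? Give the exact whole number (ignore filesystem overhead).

916,363

Capacity: 512 TB = 512,000,000,000,000 bytes
Per item: 558.73 MB = 558,730,000 bytes
⌊512,000,000,000,000 / 558,730,000⌋ = 916,363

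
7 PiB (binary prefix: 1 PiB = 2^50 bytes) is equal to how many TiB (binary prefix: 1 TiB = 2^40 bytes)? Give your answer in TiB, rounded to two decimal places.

7 PiB × 1,125,899,906,842,624 bytes/PiB = 7,881,299,347,898,368 bytes
1 TiB = 1,099,511,627,776 bytes
7,881,299,347,898,368 / 1,099,511,627,776 = 7,168.00 TiB

7,168.00 TiB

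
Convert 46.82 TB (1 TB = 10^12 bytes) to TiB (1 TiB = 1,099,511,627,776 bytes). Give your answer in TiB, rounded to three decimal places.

42.583 TiB

46.82 TB × 1,000,000,000,000 bytes/TB = 46,820,000,000,000 bytes
1 TiB = 2^40 bytes = 1,099,511,627,776 bytes
46,820,000,000,000 / 1,099,511,627,776 = 42.583 TiB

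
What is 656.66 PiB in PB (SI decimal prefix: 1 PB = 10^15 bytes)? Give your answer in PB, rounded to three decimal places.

656.66 PiB = 656.66 × 2^50 bytes = 739,333,432,827,277,475.84 bytes
1 PB = 1,000,000,000,000,000 bytes
739,333,432,827,277,475.84 / 1,000,000,000,000,000 = 739.333 PB

739.333 PB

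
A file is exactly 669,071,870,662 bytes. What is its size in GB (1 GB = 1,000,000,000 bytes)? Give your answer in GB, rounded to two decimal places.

669.07 GB

669,071,870,662 bytes given.
1 GB = 1,000,000,000 bytes
669,071,870,662 / 1,000,000,000 = 669.07 GB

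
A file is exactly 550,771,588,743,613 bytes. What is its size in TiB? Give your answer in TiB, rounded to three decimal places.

550,771,588,743,613 bytes given.
1 TiB = 1,099,511,627,776 bytes
550,771,588,743,613 / 1,099,511,627,776 = 500.924 TiB

500.924 TiB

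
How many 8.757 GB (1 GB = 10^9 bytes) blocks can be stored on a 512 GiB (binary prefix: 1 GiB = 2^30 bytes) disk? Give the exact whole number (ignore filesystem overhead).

62

Capacity: 512 GiB = 549,755,813,888 bytes
Per item: 8.757 GB = 8,757,000,000 bytes
⌊549,755,813,888 / 8,757,000,000⌋ = 62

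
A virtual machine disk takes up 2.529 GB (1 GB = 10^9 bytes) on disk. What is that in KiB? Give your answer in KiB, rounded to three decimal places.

2,469,726.563 KiB

2.529 GB = 2.529 × 10^9 bytes = 2,529,000,000 bytes
1 KiB = 2^10 bytes = 1,024 bytes
2,529,000,000 / 1,024 = 2,469,726.563 KiB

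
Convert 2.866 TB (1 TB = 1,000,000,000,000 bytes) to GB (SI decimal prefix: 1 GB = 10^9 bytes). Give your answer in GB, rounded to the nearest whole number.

2.866 TB = 2.866 × 10^12 bytes = 2,866,000,000,000 bytes
1 GB = 10^9 bytes = 1,000,000,000 bytes
2,866,000,000,000 / 1,000,000,000 = 2,866 GB

2,866 GB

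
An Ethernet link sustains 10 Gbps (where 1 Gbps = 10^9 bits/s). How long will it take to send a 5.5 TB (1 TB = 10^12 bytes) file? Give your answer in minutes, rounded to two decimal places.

5.5 TB = 5,500,000,000,000 bytes = 44,000,000,000,000 bits
10 Gbps = 10,000,000,000 bits/s
time = 44,000,000,000,000 / 10,000,000,000 = 4,400.000 s
4,400.000 s / 60 = 73.33 minutes

73.33 minutes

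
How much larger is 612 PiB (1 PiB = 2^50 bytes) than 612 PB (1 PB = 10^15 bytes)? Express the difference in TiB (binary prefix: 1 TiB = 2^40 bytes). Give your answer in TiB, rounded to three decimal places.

612 PiB = 612 × 1,125,899,906,842,624 = 689,050,742,987,685,888 bytes
612 PB = 612 × 1,000,000,000,000,000 = 612,000,000,000,000,000 bytes
difference = 77,050,742,987,685,888 bytes
77,050,742,987,685,888 / 1,099,511,627,776 = 70,077.243 TiB

70,077.243 TiB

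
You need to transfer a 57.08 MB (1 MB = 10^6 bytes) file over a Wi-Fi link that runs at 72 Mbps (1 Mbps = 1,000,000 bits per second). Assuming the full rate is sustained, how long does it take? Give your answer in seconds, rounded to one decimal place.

57.08 MB = 57,080,000 bytes = 456,640,000 bits
72 Mbps = 72,000,000 bits/s
time = 456,640,000 / 72,000,000 = 6.3 s

6.3 seconds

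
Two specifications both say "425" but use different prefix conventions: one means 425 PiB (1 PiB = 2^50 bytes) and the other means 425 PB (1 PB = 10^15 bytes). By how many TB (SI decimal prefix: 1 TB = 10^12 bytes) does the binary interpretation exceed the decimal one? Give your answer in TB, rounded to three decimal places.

53,507.460 TB

425 PiB = 425 × 1,125,899,906,842,624 = 478,507,460,408,115,200 bytes
425 PB = 425 × 1,000,000,000,000,000 = 425,000,000,000,000,000 bytes
difference = 53,507,460,408,115,200 bytes
53,507,460,408,115,200 / 1,000,000,000,000 = 53,507.460 TB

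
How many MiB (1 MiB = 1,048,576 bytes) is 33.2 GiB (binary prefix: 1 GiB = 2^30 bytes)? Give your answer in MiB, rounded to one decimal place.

33.2 GiB = 33.2 × 2^30 bytes = 35,648,228,556.8 bytes
1 MiB = 1,048,576 bytes
35,648,228,556.8 / 1,048,576 = 33,996.8 MiB

33,996.8 MiB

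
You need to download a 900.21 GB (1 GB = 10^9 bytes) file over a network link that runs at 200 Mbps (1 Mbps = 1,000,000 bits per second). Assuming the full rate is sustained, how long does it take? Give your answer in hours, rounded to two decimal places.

900.21 GB = 900,210,000,000 bytes = 7,201,680,000,000 bits
200 Mbps = 200,000,000 bits/s
time = 7,201,680,000,000 / 200,000,000 = 36,008.4000 s
36,008.4000 s / 3600 = 10.00 hours

10.00 hours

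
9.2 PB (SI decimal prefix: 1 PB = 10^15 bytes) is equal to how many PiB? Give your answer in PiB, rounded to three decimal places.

9.2 PB = 9.2 × 10^15 bytes = 9,200,000,000,000,000 bytes
1 PiB = 1,125,899,906,842,624 bytes
9,200,000,000,000,000 / 1,125,899,906,842,624 = 8.171 PiB

8.171 PiB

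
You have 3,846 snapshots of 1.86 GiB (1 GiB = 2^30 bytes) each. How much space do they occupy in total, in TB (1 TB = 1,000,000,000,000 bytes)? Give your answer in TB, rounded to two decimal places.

Total = 3,846 × 1.86 GiB = 7153.56 GiB
= 7153.56 × 1,073,741,824 bytes = 7,681,076,562,493.44 bytes
1 TB = 1,000,000,000,000 bytes
7,681,076,562,493.44 / 1,000,000,000,000 = 7.68 TB

7.68 TB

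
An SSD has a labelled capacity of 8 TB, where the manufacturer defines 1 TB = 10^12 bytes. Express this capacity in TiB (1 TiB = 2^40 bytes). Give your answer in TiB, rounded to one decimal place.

7.3 TiB

8 TB = 8 × 10^12 bytes = 8,000,000,000,000 bytes
1 TiB = 2^40 bytes = 1,099,511,627,776 bytes
8,000,000,000,000 / 1,099,511,627,776 = 7.3 TiB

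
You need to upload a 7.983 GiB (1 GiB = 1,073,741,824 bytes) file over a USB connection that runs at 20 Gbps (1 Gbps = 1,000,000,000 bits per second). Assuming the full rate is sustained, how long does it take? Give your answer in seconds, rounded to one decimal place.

7.983 GiB = 8,571,680,980.992 bytes = 68,573,447,847.936 bits
20 Gbps = 20,000,000,000 bits/s
time = 68,573,447,847.936 / 20,000,000,000 = 3.4 s

3.4 seconds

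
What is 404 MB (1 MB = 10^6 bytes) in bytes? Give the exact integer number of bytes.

404,000,000 bytes

404 × 1,000,000 = 404,000,000 bytes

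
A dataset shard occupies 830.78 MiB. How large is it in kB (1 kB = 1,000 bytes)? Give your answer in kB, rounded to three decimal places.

871,135.969 kB

830.78 MiB × 1,048,576 bytes/MiB = 871,135,969.28 bytes
1 kB = 10^3 bytes = 1,000 bytes
871,135,969.28 / 1,000 = 871,135.969 kB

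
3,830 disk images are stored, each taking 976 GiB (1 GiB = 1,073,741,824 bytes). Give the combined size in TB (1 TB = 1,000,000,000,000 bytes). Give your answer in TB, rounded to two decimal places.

4,013.73 TB

Total = 3,830 × 976 GiB = 3,738,080 GiB
= 3,738,080 × 1,073,741,824 bytes = 4,013,732,837,457,920 bytes
1 TB = 1,000,000,000,000 bytes
4,013,732,837,457,920 / 1,000,000,000,000 = 4,013.73 TB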